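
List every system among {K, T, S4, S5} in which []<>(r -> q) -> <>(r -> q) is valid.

T, S4, S5

K-tableau for the negation ~([]<>(r -> q) -> <>(r -> q)):
1. ~([]<>(r -> q) -> <>(r -> q)), u
2. []<>(r -> q), u
3. ~<>(r -> q), u
Complete open branch: countermodel on a K-frame, so not valid in K.
T-tableau for the negation ~([]<>(r -> q) -> <>(r -> q)):
1. ~([]<>(r -> q) -> <>(r -> q)), u
2. []<>(r -> q), u
3. ~<>(r -> q), u
4. <>(r -> q), u
5. ~(r -> q), u
6. r, u
7. ~q, u
8. r -> q, v
9. <>(r -> q), v
10. ~(r -> q), v
11. r, v
12. ~q, v
13. q, v
Accessibility: uRu, uRv, vRv
Branch closes: q and ~q both at v.
Every branch closes (one shown): valid in T, hence also in S4, S5 (every theorem of T is a theorem of S4 and S5).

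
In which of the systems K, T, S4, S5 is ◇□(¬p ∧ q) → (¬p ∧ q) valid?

S5

S4-tableau for the negation ¬(◇□(¬p ∧ q) → (¬p ∧ q)):
1. ¬(◇□(¬p ∧ q) → (¬p ∧ q)), u
2. ◇□(¬p ∧ q), u
3. ¬(¬p ∧ q), u
4. ¬q, u
5. □(¬p ∧ q), v
6. ¬p ∧ q, v
7. ¬p, v
8. q, v
Accessibility: uRu, uRv, vRv
Complete open branch: countermodel on an S4-frame, so not valid in S4, nor in K, T (the same frame is also a K-frame and a T-frame).
S5-tableau for the negation ¬(◇□(¬p ∧ q) → (¬p ∧ q)):
1. ¬(◇□(¬p ∧ q) → (¬p ∧ q)), u
2. ◇□(¬p ∧ q), u
3. ¬(¬p ∧ q), u
4. ¬q, u
5. □(¬p ∧ q), v
6. ¬p ∧ q, u
7. ¬p, u
8. q, u
Accessibility: uRu, uRv, vRu, vRv
Branch closes: q and ¬q both at u.
Every branch closes (one shown): valid in S5.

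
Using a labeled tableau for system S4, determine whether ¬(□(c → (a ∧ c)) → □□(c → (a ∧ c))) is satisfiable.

Unsatisfiable

1. ¬(□(c → (a ∧ c)) → □□(c → (a ∧ c))), u
2. □(c → (a ∧ c)), u
3. ¬□□(c → (a ∧ c)), u
4. c → (a ∧ c), u
5. a ∧ c, u
6. a, u
7. c, u
8. ¬□(c → (a ∧ c)), v
9. c → (a ∧ c), v
10. a ∧ c, v
11. a, v
12. c, v
13. ¬(c → (a ∧ c)), w
14. c, w
15. ¬(a ∧ c), w
16. c → (a ∧ c), w
17. ¬a, w
18. a ∧ c, w
19. a, w
Accessibility: uRu, uRv, uRw, vRv, vRw, wRw
Branch closes: a and ¬a both at w.
Every branch closes; the branch above is one of them.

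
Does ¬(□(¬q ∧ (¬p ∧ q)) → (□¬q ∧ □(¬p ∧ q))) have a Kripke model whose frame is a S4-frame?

Unsatisfiable

1. ¬(□(¬q ∧ (¬p ∧ q)) → (□¬q ∧ □(¬p ∧ q))), 0
2. □(¬q ∧ (¬p ∧ q)), 0   [¬→-rule on 1]
3. ¬(□¬q ∧ □(¬p ∧ q)), 0   [¬→-rule on 1]
4. ¬q ∧ (¬p ∧ q), 0   [□-rule on 2 via 0R0]
5. ¬q, 0   [∧-rule on 4]
6. ¬p ∧ q, 0   [∧-rule on 4]
7. ¬p, 0   [∧-rule on 6]
8. q, 0   [∧-rule on 6]
Accessibility: 0R0
Branch closes: q and ¬q both at 0.
Every branch closes; the branch above is one of them.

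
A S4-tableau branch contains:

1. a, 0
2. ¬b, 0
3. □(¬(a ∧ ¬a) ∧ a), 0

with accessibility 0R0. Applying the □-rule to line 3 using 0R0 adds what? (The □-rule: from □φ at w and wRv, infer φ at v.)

¬(a ∧ ¬a) ∧ a, 0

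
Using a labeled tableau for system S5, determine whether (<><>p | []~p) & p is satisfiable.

Satisfiable

1. (<><>p | []~p) & p, u
2. <><>p | []~p, u
3. p, u
4. <><>p, u
5. <>p, v
6. p, w
Accessibility: uRu, uRv, uRw, vRu, vRv, vRw, wRu, wRv, wRw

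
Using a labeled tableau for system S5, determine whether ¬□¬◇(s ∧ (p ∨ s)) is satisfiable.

1. ¬□¬◇(s ∧ (p ∨ s)), u
2. ◇(s ∧ (p ∨ s)), v
3. s ∧ (p ∨ s), w
4. s, w
5. p ∨ s, w
Accessibility: uRu, uRv, uRw, vRu, vRv, vRw, wRu, wRv, wRw

Yes, satisfiable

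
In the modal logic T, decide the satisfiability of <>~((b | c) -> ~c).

1. <>~((b | c) -> ~c), 0
2. ~((b | c) -> ~c), 1
3. b | c, 1
4. c, 1
Accessibility: 0R0, 0R1, 1R1

Yes, satisfiable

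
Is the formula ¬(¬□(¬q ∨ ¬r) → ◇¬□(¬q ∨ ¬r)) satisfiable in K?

1. ¬(¬□(¬q ∨ ¬r) → ◇¬□(¬q ∨ ¬r)), 0
2. ¬□(¬q ∨ ¬r), 0
3. ¬◇¬□(¬q ∨ ¬r), 0
4. ¬(¬q ∨ ¬r), 1
5. q, 1
6. r, 1
7. □(¬q ∨ ¬r), 1
Accessibility: 0R1

Satisfiable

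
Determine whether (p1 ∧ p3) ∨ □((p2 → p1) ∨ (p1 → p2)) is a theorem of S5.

Valid

Tableau for the negation ¬((p1 ∧ p3) ∨ □((p2 → p1) ∨ (p1 → p2))):
1. ¬((p1 ∧ p3) ∨ □((p2 → p1) ∨ (p1 → p2))), u
2. ¬(p1 ∧ p3), u
3. ¬□((p2 → p1) ∨ (p1 → p2)), u
4. ¬p3, u
5. ¬((p2 → p1) ∨ (p1 → p2)), v
6. ¬(p2 → p1), v
7. ¬(p1 → p2), v
8. p2, v
9. ¬p1, v
10. p1, v
11. ¬p2, v
Accessibility: uRu, uRv, vRu, vRv
Branch closes: p1 and ¬p1 both at v.
All branches of the negation close; one closing branch shown above.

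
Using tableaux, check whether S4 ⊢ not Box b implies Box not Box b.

Tableau for the negation not (not Box b implies Box not Box b):
1. not (not Box b implies Box not Box b), u
2. not Box b, u
3. not Box not Box b, u
4. not b, v
5. Box b, w
6. b, w
Accessibility: uRu, uRv, uRw, vRv, wRw
The negation has an open branch (countermodel exists).

Invalid (countermodel exists)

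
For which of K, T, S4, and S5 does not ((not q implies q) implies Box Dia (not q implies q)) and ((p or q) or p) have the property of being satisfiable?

S5-tableau for the formula:
1. not ((not q implies q) implies Box Dia (not q implies q)) and ((p or q) or p), u
2. not ((not q implies q) implies Box Dia (not q implies q)), u
3. (p or q) or p, u
4. not q implies q, u
5. not Box Dia (not q implies q), u
6. p or q, u
7. q, u
8. not Dia (not q implies q), v
9. not (not q implies q), u
10. not q, u
Accessibility: uRu, uRv, vRu, vRv
Branch closes: q and not q both at u.
Every branch closes (one shown): unsatisfiable in S5.
S4-tableau for the formula:
1. not ((not q implies q) implies Box Dia (not q implies q)) and ((p or q) or p), u
2. not ((not q implies q) implies Box Dia (not q implies q)), u
3. (p or q) or p, u
4. not q implies q, u
5. not Box Dia (not q implies q), u
6. p, u
7. q, u
8. not Dia (not q implies q), v
9. not (not q implies q), v
10. not q, v
Accessibility: uRu, uRv, vRv
Complete open branch: satisfiable in S4, hence also in K, T (this S4-model is also a K-model and a T-model).

K, T, S4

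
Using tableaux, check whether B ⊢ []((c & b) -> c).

Tableau for the negation ~[]((c & b) -> c):
1. ~[]((c & b) -> c), w0
2. ~((c & b) -> c), w1
3. c & b, w1
4. ~c, w1
5. c, w1
6. b, w1
Accessibility: w0Rw0, w0Rw1, w1Rw0, w1Rw1
Branch closes: c and ~c both at w1.
Every branch of the negation's tableau closes; the branch above is one of them.

Yes, valid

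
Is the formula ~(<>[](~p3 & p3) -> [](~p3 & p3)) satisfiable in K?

Satisfiable (open branch found)

1. ~(<>[](~p3 & p3) -> [](~p3 & p3)), w0
2. <>[](~p3 & p3), w0
3. ~[](~p3 & p3), w0
4. [](~p3 & p3), w1
5. ~(~p3 & p3), w2
6. ~p3, w2
Accessibility: w0Rw1, w0Rw2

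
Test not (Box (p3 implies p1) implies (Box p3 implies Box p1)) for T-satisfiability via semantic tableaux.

1. not (Box (p3 implies p1) implies (Box p3 implies Box p1)), w0
2. Box (p3 implies p1), w0   [neg-implies-rule on 1]
3. not (Box p3 implies Box p1), w0   [neg-implies-rule on 1]
4. Box p3, w0   [neg-implies-rule on 3]
5. not Box p1, w0   [neg-implies-rule on 3]
6. p3 implies p1, w0   [Box-rule on 2 via w0Rw0]
7. p3, w0   [Box-rule on 4 via w0Rw0]
8. p1, w0   [implies-rule on 6 (branches; this branch)]
9. not p1, w1   [neg-Box-rule on 5: fresh world w1, w0Rw1]
10. p3 implies p1, w1   [Box-rule on 2 via w0Rw1]
11. p3, w1   [Box-rule on 4 via w0Rw1]
12. p1, w1   [implies-rule on 10 (branches; this branch)]
Accessibility: w0Rw0, w0Rw1, w1Rw1
Branch closes: p1 and not p1 both at w1.
(One branch shown.) All branches close.

Unsatisfiable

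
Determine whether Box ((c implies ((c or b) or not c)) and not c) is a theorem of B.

Tableau for the negation not Box ((c implies ((c or b) or not c)) and not c):
1. not Box ((c implies ((c or b) or not c)) and not c), w0
2. not ((c implies ((c or b) or not c)) and not c), w1   [neg-Box-rule on 1: fresh world w1, w0Rw1]
3. c, w1   [neg-and-rule on 2 (branches; this branch)]
Accessibility: w0Rw0, w0Rw1, w1Rw0, w1Rw1
The negation has an open branch (countermodel exists).

Not valid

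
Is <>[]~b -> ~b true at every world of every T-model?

No, not valid

Tableau for the negation ~(<>[]~b -> ~b):
1. ~(<>[]~b -> ~b), w0
2. <>[]~b, w0
3. b, w0
4. []~b, w1
5. ~b, w1
Accessibility: w0Rw0, w0Rw1, w1Rw1
The negation has an open branch (countermodel exists).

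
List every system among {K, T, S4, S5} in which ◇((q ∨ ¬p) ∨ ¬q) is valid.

T, S4, S5

T-tableau for the negation ¬◇((q ∨ ¬p) ∨ ¬q):
1. ¬◇((q ∨ ¬p) ∨ ¬q), 0
2. ¬((q ∨ ¬p) ∨ ¬q), 0
3. ¬(q ∨ ¬p), 0
4. q, 0
5. ¬q, 0
6. p, 0
Accessibility: 0R0
Branch closes: q and ¬q both at 0.
Every branch closes (one shown): valid in T, hence also in S4, S5 (every theorem of T is a theorem of S4 and S5).
K-tableau for the negation ¬◇((q ∨ ¬p) ∨ ¬q):
1. ¬◇((q ∨ ¬p) ∨ ¬q), 0
Complete open branch: countermodel on a K-frame, so not valid in K.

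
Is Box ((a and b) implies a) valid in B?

Valid

Tableau for the negation not Box ((a and b) implies a):
1. not Box ((a and b) implies a), u
2. not ((a and b) implies a), v
3. a and b, v
4. not a, v
5. a, v
6. b, v
Accessibility: uRu, uRv, vRu, vRv
Branch closes: a and not a both at v.
Every branch of the negation's tableau closes; the branch above is one of them.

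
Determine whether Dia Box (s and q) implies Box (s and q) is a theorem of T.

Not valid

Tableau for the negation not (Dia Box (s and q) implies Box (s and q)):
1. not (Dia Box (s and q) implies Box (s and q)), w0
2. Dia Box (s and q), w0
3. not Box (s and q), w0
4. Box (s and q), w1
5. s and q, w1
6. s, w1
7. q, w1
8. not (s and q), w2
9. not q, w2
Accessibility: w0Rw0, w0Rw1, w0Rw2, w1Rw1, w2Rw2
The negation has an open branch (countermodel exists).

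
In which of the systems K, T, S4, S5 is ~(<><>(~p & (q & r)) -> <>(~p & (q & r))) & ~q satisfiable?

K, T

T-tableau for the formula:
1. ~(<><>(~p & (q & r)) -> <>(~p & (q & r))) & ~q, u
2. ~(<><>(~p & (q & r)) -> <>(~p & (q & r))), u
3. ~q, u
4. <><>(~p & (q & r)), u
5. ~<>(~p & (q & r)), u
6. ~(~p & (q & r)), u
7. ~(q & r), u
8. ~r, u
9. <>(~p & (q & r)), v
10. ~(~p & (q & r)), v
11. ~(q & r), v
12. ~r, v
13. ~p & (q & r), w
14. ~p, w
15. q & r, w
16. q, w
17. r, w
Accessibility: uRu, uRv, vRv, vRw, wRw
Complete open branch: satisfiable in T, hence also in K (this T-model is also a K-model).
S4-tableau for the formula:
1. ~(<><>(~p & (q & r)) -> <>(~p & (q & r))) & ~q, u
2. ~(<><>(~p & (q & r)) -> <>(~p & (q & r))), u
3. ~q, u
4. <><>(~p & (q & r)), u
5. ~<>(~p & (q & r)), u
6. ~(~p & (q & r)), u
7. ~(q & r), u
8. ~r, u
9. <>(~p & (q & r)), v
10. ~(~p & (q & r)), v
11. ~(q & r), v
12. ~r, v
13. ~p & (q & r), w
14. ~p, w
15. q & r, w
16. q, w
17. r, w
18. ~(~p & (q & r)), w
19. ~(q & r), w
20. ~r, w
Accessibility: uRu, uRv, uRw, vRv, vRw, wRw
Branch closes: r and ~r both at w.
Every branch closes (one shown): unsatisfiable in S4, hence also in S5 (every S5-frame is an S4-frame).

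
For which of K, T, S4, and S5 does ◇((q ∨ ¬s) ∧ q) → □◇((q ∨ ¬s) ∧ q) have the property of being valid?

S5

S4-tableau for the negation ¬(◇((q ∨ ¬s) ∧ q) → □◇((q ∨ ¬s) ∧ q)):
1. ¬(◇((q ∨ ¬s) ∧ q) → □◇((q ∨ ¬s) ∧ q)), u
2. ◇((q ∨ ¬s) ∧ q), u
3. ¬□◇((q ∨ ¬s) ∧ q), u
4. (q ∨ ¬s) ∧ q, v
5. q ∨ ¬s, v
6. q, v
7. ¬s, v
8. ¬◇((q ∨ ¬s) ∧ q), w
9. ¬((q ∨ ¬s) ∧ q), w
10. ¬q, w
Accessibility: uRu, uRv, uRw, vRv, wRw
Complete open branch: countermodel on an S4-frame, so not valid in S4, nor in K, T (the same frame is also a K-frame and a T-frame).
S5-tableau for the negation ¬(◇((q ∨ ¬s) ∧ q) → □◇((q ∨ ¬s) ∧ q)):
1. ¬(◇((q ∨ ¬s) ∧ q) → □◇((q ∨ ¬s) ∧ q)), u
2. ◇((q ∨ ¬s) ∧ q), u
3. ¬□◇((q ∨ ¬s) ∧ q), u
4. (q ∨ ¬s) ∧ q, v
5. q ∨ ¬s, v
6. q, v
7. ¬s, v
8. ¬◇((q ∨ ¬s) ∧ q), w
9. ¬((q ∨ ¬s) ∧ q), u
10. ¬((q ∨ ¬s) ∧ q), v
11. ¬((q ∨ ¬s) ∧ q), w
12. ¬(q ∨ ¬s), u
13. ¬q, u
14. s, u
15. ¬(q ∨ ¬s), v
16. ¬q, v
17. s, v
Accessibility: uRu, uRv, uRw, vRu, vRv, vRw, wRu, wRv, wRw
Branch closes: q and ¬q both at v.
Every branch closes (one shown): valid in S5.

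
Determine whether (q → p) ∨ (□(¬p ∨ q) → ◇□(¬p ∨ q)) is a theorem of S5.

Yes, valid

Tableau for the negation ¬((q → p) ∨ (□(¬p ∨ q) → ◇□(¬p ∨ q))):
1. ¬((q → p) ∨ (□(¬p ∨ q) → ◇□(¬p ∨ q))), u
2. ¬(q → p), u   [¬∨-rule on 1]
3. ¬(□(¬p ∨ q) → ◇□(¬p ∨ q)), u   [¬∨-rule on 1]
4. q, u   [¬→-rule on 2]
5. ¬p, u   [¬→-rule on 2]
6. □(¬p ∨ q), u   [¬→-rule on 3]
7. ¬◇□(¬p ∨ q), u   [¬→-rule on 3]
8. ¬p ∨ q, u   [□-rule on 6 via uRu]
9. ¬□(¬p ∨ q), u   [¬◇-rule on 7 via uRu]
10. ¬(¬p ∨ q), v   [¬□-rule on 9: fresh world v, uRv]
11. p, v   [¬∨-rule on 10]
12. ¬q, v   [¬∨-rule on 10]
13. ¬p ∨ q, v   [□-rule on 6 via uRv]
14. ¬□(¬p ∨ q), v   [¬◇-rule on 7 via uRv]
15. q, v   [∨-rule on 13 (branches; this branch)]
Accessibility: uRu, uRv, vRu, vRv
Branch closes: q and ¬q both at v.
Every branch of the negation's tableau closes; the branch above is one of them.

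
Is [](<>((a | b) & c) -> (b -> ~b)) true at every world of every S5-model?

Tableau for the negation ~[](<>((a | b) & c) -> (b -> ~b)):
1. ~[](<>((a | b) & c) -> (b -> ~b)), 0
2. ~(<>((a | b) & c) -> (b -> ~b)), 1
3. <>((a | b) & c), 1
4. ~(b -> ~b), 1
5. b, 1
6. (a | b) & c, 2
7. a | b, 2
8. c, 2
9. b, 2
Accessibility: 0R0, 0R1, 0R2, 1R0, 1R1, 1R2, 2R0, 2R1, 2R2
The negation has an open branch (countermodel exists).

No, not valid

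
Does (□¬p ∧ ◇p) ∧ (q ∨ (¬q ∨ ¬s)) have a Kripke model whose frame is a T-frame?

1. (□¬p ∧ ◇p) ∧ (q ∨ (¬q ∨ ¬s)), u
2. □¬p ∧ ◇p, u
3. q ∨ (¬q ∨ ¬s), u
4. □¬p, u
5. ◇p, u
6. ¬p, u
7. ¬q ∨ ¬s, u
8. ¬s, u
9. p, v
10. ¬p, v
Accessibility: uRu, uRv, vRv
Branch closes: p and ¬p both at v.
All branches of the tableau close; one closing branch shown above.

Unsatisfiable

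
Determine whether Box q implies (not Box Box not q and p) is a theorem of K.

Invalid (countermodel exists)

Tableau for the negation not (Box q implies (not Box Box not q and p)):
1. not (Box q implies (not Box Box not q and p)), 0
2. Box q, 0
3. not (not Box Box not q and p), 0
4. not p, 0
The negation has an open branch (countermodel exists).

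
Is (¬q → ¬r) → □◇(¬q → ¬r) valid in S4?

Tableau for the negation ¬((¬q → ¬r) → □◇(¬q → ¬r)):
1. ¬((¬q → ¬r) → □◇(¬q → ¬r)), u
2. ¬q → ¬r, u   [¬→-rule on 1]
3. ¬□◇(¬q → ¬r), u   [¬→-rule on 1]
4. ¬r, u   [→-rule on 2 (branches; this branch)]
5. ¬◇(¬q → ¬r), v   [¬□-rule on 3: fresh world v, uRv]
6. ¬(¬q → ¬r), v   [¬◇-rule on 5 via vRv]
7. ¬q, v   [¬→-rule on 6]
8. r, v   [¬→-rule on 6]
Accessibility: uRu, uRv, vRv
The negation has an open branch (countermodel exists).

No, not valid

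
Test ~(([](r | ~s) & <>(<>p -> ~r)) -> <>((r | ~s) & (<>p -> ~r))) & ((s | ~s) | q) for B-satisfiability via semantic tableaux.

No, unsatisfiable

1. ~(([](r | ~s) & <>(<>p -> ~r)) -> <>((r | ~s) & (<>p -> ~r))) & ((s | ~s) | q), 0
2. ~(([](r | ~s) & <>(<>p -> ~r)) -> <>((r | ~s) & (<>p -> ~r))), 0
3. (s | ~s) | q, 0
4. [](r | ~s) & <>(<>p -> ~r), 0
5. ~<>((r | ~s) & (<>p -> ~r)), 0
6. [](r | ~s), 0
7. <>(<>p -> ~r), 0
8. ~((r | ~s) & (<>p -> ~r)), 0
9. r | ~s, 0
10. s | ~s, 0
11. ~(<>p -> ~r), 0
12. <>p, 0
13. r, 0
14. ~s, 0
15. <>p -> ~r, 1
16. ~((r | ~s) & (<>p -> ~r)), 1
17. r | ~s, 1
18. ~<>p, 1
19. ~p, 0
20. ~p, 1
21. ~(<>p -> ~r), 1
22. <>p, 1
23. r, 1
24. ~s, 1
25. p, 2
26. ~((r | ~s) & (<>p -> ~r)), 2
27. r | ~s, 2
28. ~(<>p -> ~r), 2
29. <>p, 2
30. r, 2
31. ~s, 2
32. p, 3
33. ~p, 3
Accessibility: 0R0, 0R1, 0R2, 1R0, 1R1, 1R3, 2R0, 2R2, 3R1, 3R3
Branch closes: p and ~p both at 3.
(One branch shown.) All branches close.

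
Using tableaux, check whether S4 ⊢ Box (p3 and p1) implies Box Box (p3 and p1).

Yes, valid

Tableau for the negation not (Box (p3 and p1) implies Box Box (p3 and p1)):
1. not (Box (p3 and p1) implies Box Box (p3 and p1)), 0
2. Box (p3 and p1), 0
3. not Box Box (p3 and p1), 0
4. p3 and p1, 0
5. p3, 0
6. p1, 0
7. not Box (p3 and p1), 1
8. p3 and p1, 1
9. p3, 1
10. p1, 1
11. not (p3 and p1), 2
12. p3 and p1, 2
13. p3, 2
14. p1, 2
15. not p1, 2
Accessibility: 0R0, 0R1, 0R2, 1R1, 1R2, 2R2
Branch closes: p1 and not p1 both at 2.
Every branch of the negation's tableau closes; the branch above is one of them.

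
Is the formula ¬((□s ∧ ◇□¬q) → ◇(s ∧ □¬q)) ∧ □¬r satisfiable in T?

Unsatisfiable

1. ¬((□s ∧ ◇□¬q) → ◇(s ∧ □¬q)) ∧ □¬r, w0
2. ¬((□s ∧ ◇□¬q) → ◇(s ∧ □¬q)), w0
3. □¬r, w0
4. □s ∧ ◇□¬q, w0
5. ¬◇(s ∧ □¬q), w0
6. □s, w0
7. ◇□¬q, w0
8. ¬r, w0
9. ¬(s ∧ □¬q), w0
10. s, w0
11. ¬□¬q, w0
12. □¬q, w1
13. ¬r, w1
14. ¬(s ∧ □¬q), w1
15. s, w1
16. ¬q, w1
17. ¬□¬q, w1
18. q, w2
19. ¬r, w2
20. ¬(s ∧ □¬q), w2
21. s, w2
22. ¬□¬q, w2
23. q, w3
24. ¬q, w3
Accessibility: w0Rw0, w0Rw1, w0Rw2, w1Rw1, w1Rw3, w2Rw2, w3Rw3
Branch closes: q and ¬q both at w3.
(One branch shown.) All branches close.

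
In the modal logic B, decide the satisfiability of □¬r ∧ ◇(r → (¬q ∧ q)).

Yes, satisfiable

1. □¬r ∧ ◇(r → (¬q ∧ q)), u
2. □¬r, u
3. ◇(r → (¬q ∧ q)), u
4. ¬r, u
5. r → (¬q ∧ q), v
6. ¬r, v
Accessibility: uRu, uRv, vRu, vRv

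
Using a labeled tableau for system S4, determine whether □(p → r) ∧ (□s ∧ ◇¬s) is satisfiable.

No, unsatisfiable

1. □(p → r) ∧ (□s ∧ ◇¬s), 0
2. □(p → r), 0   [∧-rule on 1]
3. □s ∧ ◇¬s, 0   [∧-rule on 1]
4. □s, 0   [∧-rule on 3]
5. ◇¬s, 0   [∧-rule on 3]
6. p → r, 0   [□-rule on 2 via 0R0]
7. s, 0   [□-rule on 4 via 0R0]
8. r, 0   [→-rule on 6 (branches; this branch)]
9. ¬s, 1   [◇-rule on 5: fresh world 1, 0R1]
10. p → r, 1   [□-rule on 2 via 0R1]
11. s, 1   [□-rule on 4 via 0R1]
Accessibility: 0R0, 0R1, 1R1
Branch closes: s and ¬s both at 1.
Every branch closes; the branch above is one of them.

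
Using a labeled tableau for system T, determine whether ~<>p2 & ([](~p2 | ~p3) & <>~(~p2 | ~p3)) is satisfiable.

Unsatisfiable

1. ~<>p2 & ([](~p2 | ~p3) & <>~(~p2 | ~p3)), u
2. ~<>p2, u
3. [](~p2 | ~p3) & <>~(~p2 | ~p3), u
4. [](~p2 | ~p3), u
5. <>~(~p2 | ~p3), u
6. ~p2, u
7. ~p2 | ~p3, u
8. ~p3, u
9. ~(~p2 | ~p3), v
10. p2, v
11. p3, v
12. ~p2, v
Accessibility: uRu, uRv, vRv
Branch closes: p2 and ~p2 both at v.
Every branch closes; the branch above is one of them.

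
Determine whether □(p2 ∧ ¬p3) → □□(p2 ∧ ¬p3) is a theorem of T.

Not valid

Tableau for the negation ¬(□(p2 ∧ ¬p3) → □□(p2 ∧ ¬p3)):
1. ¬(□(p2 ∧ ¬p3) → □□(p2 ∧ ¬p3)), 0
2. □(p2 ∧ ¬p3), 0   [¬→-rule on 1]
3. ¬□□(p2 ∧ ¬p3), 0   [¬→-rule on 1]
4. p2 ∧ ¬p3, 0   [□-rule on 2 via 0R0]
5. p2, 0   [∧-rule on 4]
6. ¬p3, 0   [∧-rule on 4]
7. ¬□(p2 ∧ ¬p3), 1   [¬□-rule on 3: fresh world 1, 0R1]
8. p2 ∧ ¬p3, 1   [□-rule on 2 via 0R1]
9. p2, 1   [∧-rule on 8]
10. ¬p3, 1   [∧-rule on 8]
11. ¬(p2 ∧ ¬p3), 2   [¬□-rule on 7: fresh world 2, 1R2]
12. p3, 2   [¬∧-rule on 11 (branches; this branch)]
Accessibility: 0R0, 0R1, 1R1, 1R2, 2R2
The negation has an open branch (countermodel exists).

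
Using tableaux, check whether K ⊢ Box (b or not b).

Tableau for the negation not Box (b or not b):
1. not Box (b or not b), w0
2. not (b or not b), w1
3. not b, w1
4. b, w1
Accessibility: w0Rw1
Branch closes: b and not b both at w1.
All branches of the negation close; one closing branch shown above.

Yes, valid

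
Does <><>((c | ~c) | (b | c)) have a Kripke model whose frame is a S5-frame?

1. <><>((c | ~c) | (b | c)), u
2. <>((c | ~c) | (b | c)), v
3. (c | ~c) | (b | c), w
4. b | c, w
5. c, w
Accessibility: uRu, uRv, uRw, vRu, vRv, vRw, wRu, wRv, wRw

Satisfiable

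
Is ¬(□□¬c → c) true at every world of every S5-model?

Tableau for the negation □□¬c → c:
1. □□¬c → c, 0
2. c, 0
Accessibility: 0R0
The negation has an open branch (countermodel exists).

Not valid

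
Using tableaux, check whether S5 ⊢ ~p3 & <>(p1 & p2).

Tableau for the negation ~(~p3 & <>(p1 & p2)):
1. ~(~p3 & <>(p1 & p2)), 0
2. ~<>(p1 & p2), 0   [~&-rule on 1 (branches; this branch)]
3. ~(p1 & p2), 0   [~<>-rule on 2 via 0R0]
4. ~p2, 0   [~&-rule on 3 (branches; this branch)]
Accessibility: 0R0
The negation has an open branch (countermodel exists).

Not valid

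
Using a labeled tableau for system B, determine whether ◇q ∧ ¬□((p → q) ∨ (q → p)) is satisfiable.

1. ◇q ∧ ¬□((p → q) ∨ (q → p)), w0
2. ◇q, w0   [∧-rule on 1]
3. ¬□((p → q) ∨ (q → p)), w0   [∧-rule on 1]
4. q, w1   [◇-rule on 2: fresh world w1, w0Rw1]
5. ¬((p → q) ∨ (q → p)), w2   [¬□-rule on 3: fresh world w2, w0Rw2]
6. ¬(p → q), w2   [¬∨-rule on 5]
7. ¬(q → p), w2   [¬∨-rule on 5]
8. p, w2   [¬→-rule on 6]
9. ¬q, w2   [¬→-rule on 6]
10. q, w2   [¬→-rule on 7]
11. ¬p, w2   [¬→-rule on 7]
Accessibility: w0Rw0, w0Rw1, w0Rw2, w1Rw0, w1Rw1, w2Rw0, w2Rw2
Branch closes: q and ¬q both at w2.
(One branch shown.) All branches close.

Unsatisfiable (every branch closes)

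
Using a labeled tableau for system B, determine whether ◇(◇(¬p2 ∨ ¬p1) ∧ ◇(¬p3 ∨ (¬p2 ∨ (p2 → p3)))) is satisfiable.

Satisfiable

1. ◇(◇(¬p2 ∨ ¬p1) ∧ ◇(¬p3 ∨ (¬p2 ∨ (p2 → p3)))), 0
2. ◇(¬p2 ∨ ¬p1) ∧ ◇(¬p3 ∨ (¬p2 ∨ (p2 → p3))), 1   [◇-rule on 1: fresh world 1, 0R1]
3. ◇(¬p2 ∨ ¬p1), 1   [∧-rule on 2]
4. ◇(¬p3 ∨ (¬p2 ∨ (p2 → p3))), 1   [∧-rule on 2]
5. ¬p2 ∨ ¬p1, 2   [◇-rule on 3: fresh world 2, 1R2]
6. ¬p1, 2   [∨-rule on 5 (branches; this branch)]
7. ¬p3 ∨ (¬p2 ∨ (p2 → p3)), 3   [◇-rule on 4: fresh world 3, 1R3]
8. ¬p2 ∨ (p2 → p3), 3   [∨-rule on 7 (branches; this branch)]
9. p2 → p3, 3   [∨-rule on 8 (branches; this branch)]
10. p3, 3   [→-rule on 9 (branches; this branch)]
Accessibility: 0R0, 0R1, 1R0, 1R1, 1R2, 1R3, 2R1, 2R2, 3R1, 3R3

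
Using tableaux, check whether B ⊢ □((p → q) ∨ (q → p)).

Valid

Tableau for the negation ¬□((p → q) ∨ (q → p)):
1. ¬□((p → q) ∨ (q → p)), u
2. ¬((p → q) ∨ (q → p)), v
3. ¬(p → q), v
4. ¬(q → p), v
5. p, v
6. ¬q, v
7. q, v
8. ¬p, v
Accessibility: uRu, uRv, vRu, vRv
Branch closes: q and ¬q both at v.
Every branch of the negation's tableau closes; the branch above is one of them.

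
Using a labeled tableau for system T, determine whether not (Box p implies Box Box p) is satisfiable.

1. not (Box p implies Box Box p), w0
2. Box p, w0
3. not Box Box p, w0
4. p, w0
5. not Box p, w1
6. p, w1
7. not p, w2
Accessibility: w0Rw0, w0Rw1, w1Rw1, w1Rw2, w2Rw2

Satisfiable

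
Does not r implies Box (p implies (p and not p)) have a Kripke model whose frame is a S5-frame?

1. not r implies Box (p implies (p and not p)), 0
2. Box (p implies (p and not p)), 0   [implies-rule on 1 (branches; this branch)]
3. p implies (p and not p), 0   [Box-rule on 2 via 0R0]
4. not p, 0   [implies-rule on 3 (branches; this branch)]
Accessibility: 0R0

Satisfiable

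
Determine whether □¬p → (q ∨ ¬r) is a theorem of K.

Invalid (countermodel exists)

Tableau for the negation ¬(□¬p → (q ∨ ¬r)):
1. ¬(□¬p → (q ∨ ¬r)), u
2. □¬p, u
3. ¬(q ∨ ¬r), u
4. ¬q, u
5. r, u
The negation has an open branch (countermodel exists).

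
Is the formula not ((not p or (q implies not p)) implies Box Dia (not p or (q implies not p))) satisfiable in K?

1. not ((not p or (q implies not p)) implies Box Dia (not p or (q implies not p))), 0
2. not p or (q implies not p), 0   [neg-implies-rule on 1]
3. not Box Dia (not p or (q implies not p)), 0   [neg-implies-rule on 1]
4. q implies not p, 0   [or-rule on 2 (branches; this branch)]
5. not p, 0   [implies-rule on 4 (branches; this branch)]
6. not Dia (not p or (q implies not p)), 1   [neg-Box-rule on 3: fresh world 1, 0R1]
Accessibility: 0R1

Satisfiable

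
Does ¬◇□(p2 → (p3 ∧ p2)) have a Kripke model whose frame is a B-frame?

Yes, satisfiable

1. ¬◇□(p2 → (p3 ∧ p2)), w0
2. ¬□(p2 → (p3 ∧ p2)), w0
3. ¬(p2 → (p3 ∧ p2)), w1
4. p2, w1
5. ¬(p3 ∧ p2), w1
6. ¬□(p2 → (p3 ∧ p2)), w1
7. ¬p3, w1
8. ¬(p2 → (p3 ∧ p2)), w2
9. p2, w2
10. ¬(p3 ∧ p2), w2
11. ¬p3, w2
Accessibility: w0Rw0, w0Rw1, w1Rw0, w1Rw1, w1Rw2, w2Rw1, w2Rw2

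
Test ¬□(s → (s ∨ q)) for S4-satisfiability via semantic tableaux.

No, unsatisfiable

1. ¬□(s → (s ∨ q)), w0
2. ¬(s → (s ∨ q)), w1
3. s, w1
4. ¬(s ∨ q), w1
5. ¬s, w1
6. ¬q, w1
Accessibility: w0Rw0, w0Rw1, w1Rw1
Branch closes: s and ¬s both at w1.
(One branch shown.) All branches close.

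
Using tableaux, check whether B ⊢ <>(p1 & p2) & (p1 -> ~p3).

Invalid (countermodel exists)

Tableau for the negation ~(<>(p1 & p2) & (p1 -> ~p3)):
1. ~(<>(p1 & p2) & (p1 -> ~p3)), w0
2. ~(p1 -> ~p3), w0
3. p1, w0
4. p3, w0
Accessibility: w0Rw0
The negation has an open branch (countermodel exists).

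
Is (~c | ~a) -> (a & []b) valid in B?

Tableau for the negation ~((~c | ~a) -> (a & []b)):
1. ~((~c | ~a) -> (a & []b)), w0
2. ~c | ~a, w0   [~->-rule on 1]
3. ~(a & []b), w0   [~->-rule on 1]
4. ~a, w0   [|-rule on 2 (branches; this branch)]
5. ~[]b, w0   [~&-rule on 3 (branches; this branch)]
6. ~b, w1   [~[]-rule on 5: fresh world w1, w0Rw1]
Accessibility: w0Rw0, w0Rw1, w1Rw0, w1Rw1
The negation has an open branch (countermodel exists).

Invalid (countermodel exists)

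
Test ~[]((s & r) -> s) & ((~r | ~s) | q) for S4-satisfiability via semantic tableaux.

1. ~[]((s & r) -> s) & ((~r | ~s) | q), w0
2. ~[]((s & r) -> s), w0
3. (~r | ~s) | q, w0
4. ~r | ~s, w0
5. ~s, w0
6. ~((s & r) -> s), w1
7. s & r, w1
8. ~s, w1
9. s, w1
10. r, w1
Accessibility: w0Rw0, w0Rw1, w1Rw1
Branch closes: s and ~s both at w1.
(One branch shown.) All branches close.

Unsatisfiable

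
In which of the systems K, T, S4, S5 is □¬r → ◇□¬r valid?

T-tableau for the negation ¬(□¬r → ◇□¬r):
1. ¬(□¬r → ◇□¬r), u
2. □¬r, u
3. ¬◇□¬r, u
4. ¬r, u
5. ¬□¬r, u
6. r, v
7. ¬r, v
Accessibility: uRu, uRv, vRv
Branch closes: r and ¬r both at v.
Every branch closes (one shown): valid in T, hence also in S4, S5 (every theorem of T is a theorem of S4 and S5).
K-tableau for the negation ¬(□¬r → ◇□¬r):
1. ¬(□¬r → ◇□¬r), u
2. □¬r, u
3. ¬◇□¬r, u
Complete open branch: countermodel on a K-frame, so not valid in K.

T, S4, S5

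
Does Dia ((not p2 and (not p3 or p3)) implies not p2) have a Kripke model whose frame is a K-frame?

Satisfiable

1. Dia ((not p2 and (not p3 or p3)) implies not p2), u
2. (not p2 and (not p3 or p3)) implies not p2, v
3. not p2, v
Accessibility: uRv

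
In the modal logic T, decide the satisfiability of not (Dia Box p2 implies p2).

1. not (Dia Box p2 implies p2), u
2. Dia Box p2, u
3. not p2, u
4. Box p2, v
5. p2, v
Accessibility: uRu, uRv, vRv

Satisfiable (open branch found)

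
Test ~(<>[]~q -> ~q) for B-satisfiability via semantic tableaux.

No, unsatisfiable

1. ~(<>[]~q -> ~q), 0
2. <>[]~q, 0   [~->-rule on 1]
3. q, 0   [~->-rule on 1]
4. []~q, 1   [<>-rule on 2: fresh world 1, 0R1]
5. ~q, 0   [[]-rule on 4 via 1R0]
Accessibility: 0R0, 0R1, 1R0, 1R1
Branch closes: q and ~q both at 0.
(One branch shown.) All branches close.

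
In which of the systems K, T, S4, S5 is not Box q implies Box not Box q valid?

S5

S4-tableau for the negation not (not Box q implies Box not Box q):
1. not (not Box q implies Box not Box q), u
2. not Box q, u
3. not Box not Box q, u
4. not q, v
5. Box q, w
6. q, w
Accessibility: uRu, uRv, uRw, vRv, wRw
Complete open branch: countermodel on an S4-frame, so not valid in S4, nor in K, T (the same frame is also a K-frame and a T-frame).
S5-tableau for the negation not (not Box q implies Box not Box q):
1. not (not Box q implies Box not Box q), u
2. not Box q, u
3. not Box not Box q, u
4. not q, v
5. Box q, w
6. q, u
7. q, v
Accessibility: uRu, uRv, uRw, vRu, vRv, vRw, wRu, wRv, wRw
Branch closes: q and not q both at v.
Every branch closes (one shown): valid in S5.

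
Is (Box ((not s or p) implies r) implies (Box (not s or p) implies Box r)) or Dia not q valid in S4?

Tableau for the negation not ((Box ((not s or p) implies r) implies (Box (not s or p) implies Box r)) or Dia not q):
1. not ((Box ((not s or p) implies r) implies (Box (not s or p) implies Box r)) or Dia not q), w0
2. not (Box ((not s or p) implies r) implies (Box (not s or p) implies Box r)), w0
3. not Dia not q, w0
4. Box ((not s or p) implies r), w0
5. not (Box (not s or p) implies Box r), w0
6. Box (not s or p), w0
7. not Box r, w0
8. q, w0
9. (not s or p) implies r, w0
10. not s or p, w0
11. r, w0
12. p, w0
13. not r, w1
14. q, w1
15. (not s or p) implies r, w1
16. not s or p, w1
17. not (not s or p), w1
18. s, w1
19. not p, w1
20. p, w1
Accessibility: w0Rw0, w0Rw1, w1Rw1
Branch closes: p and not p both at w1.
All branches of the negation close; one closing branch shown above.

Valid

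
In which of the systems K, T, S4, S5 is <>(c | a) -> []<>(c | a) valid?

S5

S4-tableau for the negation ~(<>(c | a) -> []<>(c | a)):
1. ~(<>(c | a) -> []<>(c | a)), w0
2. <>(c | a), w0
3. ~[]<>(c | a), w0
4. c | a, w1
5. a, w1
6. ~<>(c | a), w2
7. ~(c | a), w2
8. ~c, w2
9. ~a, w2
Accessibility: w0Rw0, w0Rw1, w0Rw2, w1Rw1, w2Rw2
Complete open branch: countermodel on an S4-frame, so not valid in S4, nor in K, T (the same frame is also a K-frame and a T-frame).
S5-tableau for the negation ~(<>(c | a) -> []<>(c | a)):
1. ~(<>(c | a) -> []<>(c | a)), w0
2. <>(c | a), w0
3. ~[]<>(c | a), w0
4. c | a, w1
5. a, w1
6. ~<>(c | a), w2
7. ~(c | a), w0
8. ~c, w0
9. ~a, w0
10. ~(c | a), w1
11. ~c, w1
12. ~a, w1
Accessibility: w0Rw0, w0Rw1, w0Rw2, w1Rw0, w1Rw1, w1Rw2, w2Rw0, w2Rw1, w2Rw2
Branch closes: a and ~a both at w1.
Every branch closes (one shown): valid in S5.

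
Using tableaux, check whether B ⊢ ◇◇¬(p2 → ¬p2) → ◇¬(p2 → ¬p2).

Tableau for the negation ¬(◇◇¬(p2 → ¬p2) → ◇¬(p2 → ¬p2)):
1. ¬(◇◇¬(p2 → ¬p2) → ◇¬(p2 → ¬p2)), u
2. ◇◇¬(p2 → ¬p2), u
3. ¬◇¬(p2 → ¬p2), u
4. p2 → ¬p2, u
5. ¬p2, u
6. ◇¬(p2 → ¬p2), v
7. p2 → ¬p2, v
8. ¬p2, v
9. ¬(p2 → ¬p2), w
10. p2, w
Accessibility: uRu, uRv, vRu, vRv, vRw, wRv, wRw
The negation has an open branch (countermodel exists).

Invalid (countermodel exists)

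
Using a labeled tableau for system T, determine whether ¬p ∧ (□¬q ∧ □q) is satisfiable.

Unsatisfiable

1. ¬p ∧ (□¬q ∧ □q), 0
2. ¬p, 0   [∧-rule on 1]
3. □¬q ∧ □q, 0   [∧-rule on 1]
4. □¬q, 0   [∧-rule on 3]
5. □q, 0   [∧-rule on 3]
6. ¬q, 0   [□-rule on 4 via 0R0]
7. q, 0   [□-rule on 5 via 0R0]
Accessibility: 0R0
Branch closes: q and ¬q both at 0.
(One branch shown.) All branches close.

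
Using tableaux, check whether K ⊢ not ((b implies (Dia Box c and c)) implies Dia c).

No, not valid

Tableau for the negation (b implies (Dia Box c and c)) implies Dia c:
1. (b implies (Dia Box c and c)) implies Dia c, u
2. Dia c, u
3. c, v
Accessibility: uRv
The negation has an open branch (countermodel exists).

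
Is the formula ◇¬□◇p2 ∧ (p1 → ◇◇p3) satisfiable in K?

1. ◇¬□◇p2 ∧ (p1 → ◇◇p3), 0
2. ◇¬□◇p2, 0
3. p1 → ◇◇p3, 0
4. ◇◇p3, 0
5. ¬□◇p2, 1
6. ◇p3, 2
7. ¬◇p2, 3
8. p3, 4
Accessibility: 0R1, 0R2, 1R3, 2R4

Yes, satisfiable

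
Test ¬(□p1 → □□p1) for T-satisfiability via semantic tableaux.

Satisfiable

1. ¬(□p1 → □□p1), 0
2. □p1, 0
3. ¬□□p1, 0
4. p1, 0
5. ¬□p1, 1
6. p1, 1
7. ¬p1, 2
Accessibility: 0R0, 0R1, 1R1, 1R2, 2R2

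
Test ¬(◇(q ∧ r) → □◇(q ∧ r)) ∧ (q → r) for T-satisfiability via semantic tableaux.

1. ¬(◇(q ∧ r) → □◇(q ∧ r)) ∧ (q → r), w0
2. ¬(◇(q ∧ r) → □◇(q ∧ r)), w0
3. q → r, w0
4. ◇(q ∧ r), w0
5. ¬□◇(q ∧ r), w0
6. r, w0
7. q ∧ r, w1
8. q, w1
9. r, w1
10. ¬◇(q ∧ r), w2
11. ¬(q ∧ r), w2
12. ¬r, w2
Accessibility: w0Rw0, w0Rw1, w0Rw2, w1Rw1, w2Rw2

Satisfiable (open branch found)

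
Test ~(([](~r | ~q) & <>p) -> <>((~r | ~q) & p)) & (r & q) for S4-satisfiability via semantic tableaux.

Unsatisfiable (every branch closes)

1. ~(([](~r | ~q) & <>p) -> <>((~r | ~q) & p)) & (r & q), 0
2. ~(([](~r | ~q) & <>p) -> <>((~r | ~q) & p)), 0   [&-rule on 1]
3. r & q, 0   [&-rule on 1]
4. [](~r | ~q) & <>p, 0   [~->-rule on 2]
5. ~<>((~r | ~q) & p), 0   [~->-rule on 2]
6. r, 0   [&-rule on 3]
7. q, 0   [&-rule on 3]
8. [](~r | ~q), 0   [&-rule on 4]
9. <>p, 0   [&-rule on 4]
10. ~((~r | ~q) & p), 0   [~<>-rule on 5 via 0R0]
11. ~r | ~q, 0   [[]-rule on 8 via 0R0]
12. ~(~r | ~q), 0   [~&-rule on 10 (branches; this branch)]
13. ~q, 0   [|-rule on 11 (branches; this branch)]
Accessibility: 0R0
Branch closes: q and ~q both at 0.
(One branch shown.) All branches close.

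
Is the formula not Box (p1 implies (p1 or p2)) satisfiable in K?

Unsatisfiable

1. not Box (p1 implies (p1 or p2)), u
2. not (p1 implies (p1 or p2)), v
3. p1, v
4. not (p1 or p2), v
5. not p1, v
6. not p2, v
Accessibility: uRv
Branch closes: p1 and not p1 both at v.
(One branch shown.) All branches close.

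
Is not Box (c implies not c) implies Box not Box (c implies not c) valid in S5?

Valid in S5

Tableau for the negation not (not Box (c implies not c) implies Box not Box (c implies not c)):
1. not (not Box (c implies not c) implies Box not Box (c implies not c)), 0
2. not Box (c implies not c), 0
3. not Box not Box (c implies not c), 0
4. not (c implies not c), 1
5. c, 1
6. Box (c implies not c), 2
7. c implies not c, 0
8. c implies not c, 1
9. c implies not c, 2
10. not c, 0
11. not c, 1
Accessibility: 0R0, 0R1, 0R2, 1R0, 1R1, 1R2, 2R0, 2R1, 2R2
Branch closes: c and not c both at 1.
Every branch of the negation's tableau closes; the branch above is one of them.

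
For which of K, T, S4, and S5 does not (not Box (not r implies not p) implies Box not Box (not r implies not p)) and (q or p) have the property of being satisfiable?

S4-tableau for the formula:
1. not (not Box (not r implies not p) implies Box not Box (not r implies not p)) and (q or p), w0
2. not (not Box (not r implies not p) implies Box not Box (not r implies not p)), w0
3. q or p, w0
4. not Box (not r implies not p), w0
5. not Box not Box (not r implies not p), w0
6. p, w0
7. not (not r implies not p), w1
8. not r, w1
9. p, w1
10. Box (not r implies not p), w2
11. not r implies not p, w2
12. not p, w2
Accessibility: w0Rw0, w0Rw1, w0Rw2, w1Rw1, w2Rw2
Complete open branch: satisfiable in S4, hence also in K, T (this S4-model is also a K-model and a T-model).
S5-tableau for the formula:
1. not (not Box (not r implies not p) implies Box not Box (not r implies not p)) and (q or p), w0
2. not (not Box (not r implies not p) implies Box not Box (not r implies not p)), w0
3. q or p, w0
4. not Box (not r implies not p), w0
5. not Box not Box (not r implies not p), w0
6. p, w0
7. not (not r implies not p), w1
8. not r, w1
9. p, w1
10. Box (not r implies not p), w2
11. not r implies not p, w0
12. not r implies not p, w1
13. not r implies not p, w2
14. r, w0
15. not p, w1
Accessibility: w0Rw0, w0Rw1, w0Rw2, w1Rw0, w1Rw1, w1Rw2, w2Rw0, w2Rw1, w2Rw2
Branch closes: p and not p both at w1.
Every branch closes (one shown): unsatisfiable in S5.

K, T, S4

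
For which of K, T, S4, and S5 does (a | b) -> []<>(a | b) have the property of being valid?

S5-tableau for the negation ~((a | b) -> []<>(a | b)):
1. ~((a | b) -> []<>(a | b)), u
2. a | b, u
3. ~[]<>(a | b), u
4. b, u
5. ~<>(a | b), v
6. ~(a | b), u
7. ~a, u
8. ~b, u
Accessibility: uRu, uRv, vRu, vRv
Branch closes: b and ~b both at u.
Every branch closes (one shown): valid in S5.
S4-tableau for the negation ~((a | b) -> []<>(a | b)):
1. ~((a | b) -> []<>(a | b)), u
2. a | b, u
3. ~[]<>(a | b), u
4. b, u
5. ~<>(a | b), v
6. ~(a | b), v
7. ~a, v
8. ~b, v
Accessibility: uRu, uRv, vRv
Complete open branch: countermodel on an S4-frame, so not valid in S4, nor in K, T (the same frame is also a K-frame and a T-frame).

S5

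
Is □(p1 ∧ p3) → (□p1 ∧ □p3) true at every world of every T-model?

Tableau for the negation ¬(□(p1 ∧ p3) → (□p1 ∧ □p3)):
1. ¬(□(p1 ∧ p3) → (□p1 ∧ □p3)), w0
2. □(p1 ∧ p3), w0
3. ¬(□p1 ∧ □p3), w0
4. p1 ∧ p3, w0
5. p1, w0
6. p3, w0
7. ¬□p3, w0
8. ¬p3, w1
9. p1 ∧ p3, w1
10. p1, w1
11. p3, w1
Accessibility: w0Rw0, w0Rw1, w1Rw1
Branch closes: p3 and ¬p3 both at w1.
All branches of the negation close; one closing branch shown above.

Valid in T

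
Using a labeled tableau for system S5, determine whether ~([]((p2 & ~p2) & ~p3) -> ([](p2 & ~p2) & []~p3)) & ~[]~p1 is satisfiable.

1. ~([]((p2 & ~p2) & ~p3) -> ([](p2 & ~p2) & []~p3)) & ~[]~p1, 0
2. ~([]((p2 & ~p2) & ~p3) -> ([](p2 & ~p2) & []~p3)), 0
3. ~[]~p1, 0
4. []((p2 & ~p2) & ~p3), 0
5. ~([](p2 & ~p2) & []~p3), 0
6. (p2 & ~p2) & ~p3, 0
7. p2 & ~p2, 0
8. ~p3, 0
9. p2, 0
10. ~p2, 0
Accessibility: 0R0
Branch closes: p2 and ~p2 both at 0.
All branches of the tableau close; one closing branch shown above.

Unsatisfiable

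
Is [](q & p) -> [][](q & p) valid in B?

Invalid (countermodel exists)

Tableau for the negation ~([](q & p) -> [][](q & p)):
1. ~([](q & p) -> [][](q & p)), 0
2. [](q & p), 0
3. ~[][](q & p), 0
4. q & p, 0
5. q, 0
6. p, 0
7. ~[](q & p), 1
8. q & p, 1
9. q, 1
10. p, 1
11. ~(q & p), 2
12. ~p, 2
Accessibility: 0R0, 0R1, 1R0, 1R1, 1R2, 2R1, 2R2
The negation has an open branch (countermodel exists).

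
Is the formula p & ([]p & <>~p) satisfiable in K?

1. p & ([]p & <>~p), 0
2. p, 0
3. []p & <>~p, 0
4. []p, 0
5. <>~p, 0
6. ~p, 1
7. p, 1
Accessibility: 0R1
Branch closes: p and ~p both at 1.
(One branch shown.) All branches close.

No, unsatisfiable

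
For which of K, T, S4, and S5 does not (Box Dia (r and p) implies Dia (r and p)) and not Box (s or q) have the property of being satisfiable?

T-tableau for the formula:
1. not (Box Dia (r and p) implies Dia (r and p)) and not Box (s or q), u
2. not (Box Dia (r and p) implies Dia (r and p)), u   [and-rule on 1]
3. not Box (s or q), u   [and-rule on 1]
4. Box Dia (r and p), u   [neg-implies-rule on 2]
5. not Dia (r and p), u   [neg-implies-rule on 2]
6. Dia (r and p), u   [Box-rule on 4 via uRu]
7. not (r and p), u   [neg-Dia-rule on 5 via uRu]
8. not p, u   [neg-and-rule on 7 (branches; this branch)]
9. not (s or q), v   [neg-Box-rule on 3: fresh world v, uRv]
10. not s, v   [neg-or-rule on 9]
11. not q, v   [neg-or-rule on 9]
12. Dia (r and p), v   [Box-rule on 4 via uRv]
13. not (r and p), v   [neg-Dia-rule on 5 via uRv]
14. not p, v   [neg-and-rule on 13 (branches; this branch)]
15. r and p, w   [Dia-rule on 6: fresh world w, uRw]
16. r, w   [and-rule on 15]
17. p, w   [and-rule on 15]
18. Dia (r and p), w   [Box-rule on 4 via uRw]
19. not (r and p), w   [neg-Dia-rule on 5 via uRw]
20. not p, w   [neg-and-rule on 19 (branches; this branch)]
Accessibility: uRu, uRv, uRw, vRv, wRw
Branch closes: p and not p both at w.
Every branch closes (one shown): unsatisfiable in T, hence also in S4, S5 (every S4/S5-frame is a T-frame).
K-tableau for the formula:
1. not (Box Dia (r and p) implies Dia (r and p)) and not Box (s or q), u
2. not (Box Dia (r and p) implies Dia (r and p)), u   [and-rule on 1]
3. not Box (s or q), u   [and-rule on 1]
4. Box Dia (r and p), u   [neg-implies-rule on 2]
5. not Dia (r and p), u   [neg-implies-rule on 2]
6. not (s or q), v   [neg-Box-rule on 3: fresh world v, uRv]
7. not s, v   [neg-or-rule on 6]
8. not q, v   [neg-or-rule on 6]
9. Dia (r and p), v   [Box-rule on 4 via uRv]
10. not (r and p), v   [neg-Dia-rule on 5 via uRv]
11. not p, v   [neg-and-rule on 10 (branches; this branch)]
12. r and p, w   [Dia-rule on 9: fresh world w, vRw]
13. r, w   [and-rule on 12]
14. p, w   [and-rule on 12]
Accessibility: uRv, vRw
Complete open branch: satisfiable in K.

K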